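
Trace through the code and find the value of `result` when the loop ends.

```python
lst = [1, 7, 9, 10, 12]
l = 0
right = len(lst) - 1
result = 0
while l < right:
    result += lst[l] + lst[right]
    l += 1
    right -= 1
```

Let's trace through this code step by step.

Initialize: lst = [1, 7, 9, 10, 12]
Initialize: l = 0
Initialize: right = 4
Initialize: result = 0
Entering loop: while l < right:
After iteration 1: l = 1, right = 3, result = 13
After iteration 2: l = 2, right = 2, result = 30
Loop ends.

Final answer: 30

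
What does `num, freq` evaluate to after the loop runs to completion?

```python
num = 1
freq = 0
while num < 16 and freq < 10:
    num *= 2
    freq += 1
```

Let's trace through this code step by step.

Initialize: num = 1
Initialize: freq = 0
Entering loop: while num < 16 and freq < 10:
After iteration 1: num = 2, freq = 1
After iteration 2: num = 4, freq = 2
After iteration 3: num = 8, freq = 3
After iteration 4: num = 16, freq = 4
Loop ends.

Final answer: 16, 4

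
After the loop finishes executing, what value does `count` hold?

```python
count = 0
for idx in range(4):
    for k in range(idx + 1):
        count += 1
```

Let's trace through this code step by step.

Initialize: count = 0
Entering loop: for idx in range(4):
After iteration 1: idx = 0, count = 1, k = 0
After iteration 2: idx = 1, count = 3, k = 1
After iteration 3: idx = 2, count = 6, k = 2
After iteration 4: idx = 3, count = 10, k = 3
Loop ends.

Final answer: 10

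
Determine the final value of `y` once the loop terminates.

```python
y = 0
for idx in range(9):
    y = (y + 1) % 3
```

Let's trace through this code step by step.

Initialize: y = 0
Entering loop: for idx in range(9):
After iteration 1: idx = 0, y = 1
After iteration 2: idx = 1, y = 2
After iteration 3: idx = 2, y = 0
After iteration 4: idx = 3, y = 1
After iteration 5: idx = 4, y = 2
After iteration 6: idx = 5, y = 0
After iteration 7: idx = 6, y = 1
After iteration 8: idx = 7, y = 2
After iteration 9: idx = 8, y = 0
Loop ends.

Final answer: 0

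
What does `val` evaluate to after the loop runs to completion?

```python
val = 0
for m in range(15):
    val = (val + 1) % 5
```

Let's trace through this code step by step.

Initialize: val = 0
Entering loop: for m in range(15):
After iteration 1: m = 0, val = 1
After iteration 2: m = 1, val = 2
After iteration 3: m = 2, val = 3
After iteration 4: m = 3, val = 4
After iteration 5: m = 4, val = 0
After iteration 6: m = 5, val = 1
After iteration 7: m = 6, val = 2
After iteration 8: m = 7, val = 3
After iteration 9: m = 8, val = 4
After iteration 10: m = 9, val = 0
After iteration 11: m = 10, val = 1
After iteration 12: m = 11, val = 2
After iteration 13: m = 12, val = 3
After iteration 14: m = 13, val = 4
After iteration 15: m = 14, val = 0
Loop ends.

Final answer: 0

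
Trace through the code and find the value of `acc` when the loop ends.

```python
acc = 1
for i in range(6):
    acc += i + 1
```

Let's trace through this code step by step.

Initialize: acc = 1
Entering loop: for i in range(6):
After iteration 1: i = 0, acc = 2
After iteration 2: i = 1, acc = 4
After iteration 3: i = 2, acc = 7
After iteration 4: i = 3, acc = 11
After iteration 5: i = 4, acc = 16
After iteration 6: i = 5, acc = 22
Loop ends.

Final answer: 22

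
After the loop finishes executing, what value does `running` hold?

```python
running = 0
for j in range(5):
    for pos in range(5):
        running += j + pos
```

Let's trace through this code step by step.

Initialize: running = 0
Entering loop: for j in range(5):
After iteration 1: j = 0, running = 10
After iteration 2: j = 1, running = 25
After iteration 3: j = 2, running = 45
After iteration 4: j = 3, running = 70
After iteration 5: j = 4, running = 100
Loop ends.

Final answer: 100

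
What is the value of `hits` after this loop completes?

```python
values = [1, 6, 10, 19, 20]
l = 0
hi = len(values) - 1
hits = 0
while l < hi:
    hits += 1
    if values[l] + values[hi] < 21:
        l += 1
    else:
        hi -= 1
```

Let's trace through this code step by step.

Initialize: values = [1, 6, 10, 19, 20]
Initialize: l = 0
Initialize: hi = 4
Initialize: hits = 0
Entering loop: while l < hi:
After iteration 1: l = 0, hi = 3, hits = 1
After iteration 2: l = 1, hi = 3, hits = 2
After iteration 3: l = 1, hi = 2, hits = 3
After iteration 4: l = 2, hi = 2, hits = 4
Loop ends.

Final answer: 4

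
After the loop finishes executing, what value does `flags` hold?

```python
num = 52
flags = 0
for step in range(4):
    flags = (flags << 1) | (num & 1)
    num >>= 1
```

Let's trace through this code step by step.

Initialize: num = 52
Initialize: flags = 0
Entering loop: for step in range(4):
After iteration 1: step = 0, num = 26, flags = 0
After iteration 2: step = 1, num = 13, flags = 0
After iteration 3: step = 2, num = 6, flags = 1
After iteration 4: step = 3, num = 3, flags = 2
Loop ends.

Final answer: 2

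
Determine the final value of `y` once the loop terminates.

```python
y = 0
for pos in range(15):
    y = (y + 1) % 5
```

Let's trace through this code step by step.

Initialize: y = 0
Entering loop: for pos in range(15):
After iteration 1: pos = 0, y = 1
After iteration 2: pos = 1, y = 2
After iteration 3: pos = 2, y = 3
After iteration 4: pos = 3, y = 4
After iteration 5: pos = 4, y = 0
After iteration 6: pos = 5, y = 1
After iteration 7: pos = 6, y = 2
After iteration 8: pos = 7, y = 3
After iteration 9: pos = 8, y = 4
After iteration 10: pos = 9, y = 0
After iteration 11: pos = 10, y = 1
After iteration 12: pos = 11, y = 2
After iteration 13: pos = 12, y = 3
After iteration 14: pos = 13, y = 4
After iteration 15: pos = 14, y = 0
Loop ends.

Final answer: 0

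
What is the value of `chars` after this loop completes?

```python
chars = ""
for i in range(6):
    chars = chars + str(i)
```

Let's trace through this code step by step.

Initialize: chars = ''
Entering loop: for i in range(6):
After iteration 1: i = 0, chars = '0'
After iteration 2: i = 1, chars = '01'
After iteration 3: i = 2, chars = '012'
After iteration 4: i = 3, chars = '0123'
After iteration 5: i = 4, chars = '01234'
After iteration 6: i = 5, chars = '012345'
Loop ends.

Final answer: '012345'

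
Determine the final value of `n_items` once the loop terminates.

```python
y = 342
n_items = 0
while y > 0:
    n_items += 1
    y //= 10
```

Let's trace through this code step by step.

Initialize: y = 342
Initialize: n_items = 0
Entering loop: while y > 0:
After iteration 1: y = 34, n_items = 1
After iteration 2: y = 3, n_items = 2
After iteration 3: y = 0, n_items = 3
Loop ends.

Final answer: 3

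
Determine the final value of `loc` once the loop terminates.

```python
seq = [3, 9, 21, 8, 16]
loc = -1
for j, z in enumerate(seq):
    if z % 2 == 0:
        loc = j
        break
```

Let's trace through this code step by step.

Initialize: seq = [3, 9, 21, 8, 16]
Initialize: loc = -1
Entering loop: for j, z in enumerate(seq):
After iteration 1: j = 0, z = 3, loc = -1
After iteration 2: j = 1, z = 9, loc = -1
After iteration 3: j = 2, z = 21, loc = -1
After iteration 4: j = 3, z = 8, loc = 3
Loop ends.

Final answer: 3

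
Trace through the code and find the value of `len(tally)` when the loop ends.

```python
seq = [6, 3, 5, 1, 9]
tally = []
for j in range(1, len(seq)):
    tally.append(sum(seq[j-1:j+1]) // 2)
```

Let's trace through this code step by step.

Initialize: seq = [6, 3, 5, 1, 9]
Initialize: tally = []
Entering loop: for j in range(1, len(seq)):
After iteration 1: j = 1, tally = [4]
After iteration 2: j = 2, tally = [4, 4]
After iteration 3: j = 3, tally = [4, 4, 3]
After iteration 4: j = 4, tally = [4, 4, 3, 5]
Loop ends.
len(tally) = 4

Final answer: 4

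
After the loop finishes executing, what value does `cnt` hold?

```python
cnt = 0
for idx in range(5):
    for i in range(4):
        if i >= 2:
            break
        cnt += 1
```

Let's trace through this code step by step.

Initialize: cnt = 0
Entering loop: for idx in range(5):
After iteration 1: idx = 0, cnt = 2
After iteration 2: idx = 1, cnt = 4
After iteration 3: idx = 2, cnt = 6
After iteration 4: idx = 3, cnt = 8
After iteration 5: idx = 4, cnt = 10
Loop ends.

Final answer: 10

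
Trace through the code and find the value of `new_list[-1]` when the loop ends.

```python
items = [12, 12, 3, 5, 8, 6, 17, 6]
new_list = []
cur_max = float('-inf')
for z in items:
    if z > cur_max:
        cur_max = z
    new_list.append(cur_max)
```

Let's trace through this code step by step.

Initialize: items = [12, 12, 3, 5, 8, 6, 17, 6]
Initialize: new_list = []
Initialize: cur_max = -inf
Entering loop: for z in items:
After iteration 1: z = 12, new_list = [12], cur_max = 12
After iteration 2: z = 12, new_list = [12, 12], cur_max = 12
After iteration 3: z = 3, new_list = [12, 12, 12], cur_max = 12
After iteration 4: z = 5, new_list = [12, 12, 12, 12], cur_max = 12
After iteration 5: z = 8, new_list = [12, 12, 12, 12, 12], cur_max = 12
After iteration 6: z = 6, new_list = [12, 12, 12, 12, 12, 12], cur_max = 12
After iteration 7: z = 17, new_list = [12, 12, 12, 12, 12, 12, 17], cur_max = 17
After iteration 8: z = 6, new_list = [12, 12, 12, 12, 12, 12, 17, 17], cur_max = 17
Loop ends.
new_list[-1] = 17

Final answer: 17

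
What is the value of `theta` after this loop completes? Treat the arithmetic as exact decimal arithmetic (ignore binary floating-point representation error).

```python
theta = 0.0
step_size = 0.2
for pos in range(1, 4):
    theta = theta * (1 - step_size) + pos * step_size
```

Let's trace through this code step by step.

Initialize: theta = 0.0
Initialize: step_size = 0.2
Entering loop: for pos in range(1, 4):
After iteration 1: pos = 1, theta = 0.2
After iteration 2: pos = 2, theta = 0.56
After iteration 3: pos = 3, theta = 1.048
Loop ends.

Final answer: 1.048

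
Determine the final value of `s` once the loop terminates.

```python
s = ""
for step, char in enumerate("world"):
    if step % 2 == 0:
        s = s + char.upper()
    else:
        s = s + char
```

Let's trace through this code step by step.

Initialize: s = ''
Entering loop: for step, char in enumerate("world"):
After iteration 1: step = 0, char = 'w', s = 'W'
After iteration 2: step = 1, char = 'o', s = 'Wo'
After iteration 3: step = 2, char = 'r', s = 'WoR'
After iteration 4: step = 3, char = 'l', s = 'WoRl'
After iteration 5: step = 4, char = 'd', s = 'WoRlD'
Loop ends.

Final answer: 'WoRlD'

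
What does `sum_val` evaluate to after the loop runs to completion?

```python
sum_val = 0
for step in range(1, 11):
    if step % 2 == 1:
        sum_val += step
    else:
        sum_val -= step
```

Let's trace through this code step by step.

Initialize: sum_val = 0
Entering loop: for step in range(1, 11):
After iteration 1: step = 1, sum_val = 1
After iteration 2: step = 2, sum_val = -1
After iteration 3: step = 3, sum_val = 2
After iteration 4: step = 4, sum_val = -2
After iteration 5: step = 5, sum_val = 3
After iteration 6: step = 6, sum_val = -3
After iteration 7: step = 7, sum_val = 4
After iteration 8: step = 8, sum_val = -4
After iteration 9: step = 9, sum_val = 5
After iteration 10: step = 10, sum_val = -5
Loop ends.

Final answer: -5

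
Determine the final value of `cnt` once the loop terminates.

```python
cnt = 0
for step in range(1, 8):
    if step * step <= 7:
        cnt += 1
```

Let's trace through this code step by step.

Initialize: cnt = 0
Entering loop: for step in range(1, 8):
After iteration 1: step = 1, cnt = 1
After iteration 2: step = 2, cnt = 2
After iteration 3: step = 3, cnt = 2
After iteration 4: step = 4, cnt = 2
After iteration 5: step = 5, cnt = 2
After iteration 6: step = 6, cnt = 2
After iteration 7: step = 7, cnt = 2
Loop ends.

Final answer: 2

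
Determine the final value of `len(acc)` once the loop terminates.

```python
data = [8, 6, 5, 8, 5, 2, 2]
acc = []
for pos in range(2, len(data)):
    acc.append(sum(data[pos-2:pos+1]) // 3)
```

Let's trace through this code step by step.

Initialize: data = [8, 6, 5, 8, 5, 2, 2]
Initialize: acc = []
Entering loop: for pos in range(2, len(data)):
After iteration 1: pos = 2, acc = [6]
After iteration 2: pos = 3, acc = [6, 6]
After iteration 3: pos = 4, acc = [6, 6, 6]
After iteration 4: pos = 5, acc = [6, 6, 6, 5]
After iteration 5: pos = 6, acc = [6, 6, 6, 5, 3]
Loop ends.
len(acc) = 5

Final answer: 5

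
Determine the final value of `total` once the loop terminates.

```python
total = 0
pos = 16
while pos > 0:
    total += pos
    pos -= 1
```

Let's trace through this code step by step.

Initialize: total = 0
Initialize: pos = 16
Entering loop: while pos > 0:
After iteration 1: total = 16, pos = 15
After iteration 2: total = 31, pos = 14
After iteration 3: total = 45, pos = 13
After iteration 4: total = 58, pos = 12
After iteration 5: total = 70, pos = 11
After iteration 6: total = 81, pos = 10
After iteration 7: total = 91, pos = 9
After iteration 8: total = 100, pos = 8
After iteration 9: total = 108, pos = 7
After iteration 10: total = 115, pos = 6
After iteration 11: total = 121, pos = 5
After iteration 12: total = 126, pos = 4
After iteration 13: total = 130, pos = 3
After iteration 14: total = 133, pos = 2
After iteration 15: total = 135, pos = 1
After iteration 16: total = 136, pos = 0
Loop ends.

Final answer: 136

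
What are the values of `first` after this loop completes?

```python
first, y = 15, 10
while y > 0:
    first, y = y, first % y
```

Let's trace through this code step by step.

Initialize: first = 15
Initialize: y = 10
Entering loop: while y > 0:
After iteration 1: first = 10, y = 5
After iteration 2: first = 5, y = 0
Loop ends.

Final answer: 5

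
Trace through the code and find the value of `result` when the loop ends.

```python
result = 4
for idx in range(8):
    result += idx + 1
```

Let's trace through this code step by step.

Initialize: result = 4
Entering loop: for idx in range(8):
After iteration 1: idx = 0, result = 5
After iteration 2: idx = 1, result = 7
After iteration 3: idx = 2, result = 10
After iteration 4: idx = 3, result = 14
After iteration 5: idx = 4, result = 19
After iteration 6: idx = 5, result = 25
After iteration 7: idx = 6, result = 32
After iteration 8: idx = 7, result = 40
Loop ends.

Final answer: 40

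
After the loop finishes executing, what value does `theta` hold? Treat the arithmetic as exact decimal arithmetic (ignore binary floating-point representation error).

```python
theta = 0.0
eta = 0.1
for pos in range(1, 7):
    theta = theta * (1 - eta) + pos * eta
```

Let's trace through this code step by step.

Initialize: theta = 0.0
Initialize: eta = 0.1
Entering loop: for pos in range(1, 7):
After iteration 1: pos = 1, theta = 0.1
After iteration 2: pos = 2, theta = 0.29
After iteration 3: pos = 3, theta = 0.561
After iteration 4: pos = 4, theta = 0.9049
After iteration 5: pos = 5, theta = 1.31441
After iteration 6: pos = 6, theta = 1.782969
Loop ends.

Final answer: 1.782969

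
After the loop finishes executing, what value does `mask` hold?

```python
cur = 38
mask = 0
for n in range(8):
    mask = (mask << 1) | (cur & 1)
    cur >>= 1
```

Let's trace through this code step by step.

Initialize: cur = 38
Initialize: mask = 0
Entering loop: for n in range(8):
After iteration 1: n = 0, cur = 19, mask = 0
After iteration 2: n = 1, cur = 9, mask = 1
After iteration 3: n = 2, cur = 4, mask = 3
After iteration 4: n = 3, cur = 2, mask = 6
After iteration 5: n = 4, cur = 1, mask = 12
After iteration 6: n = 5, cur = 0, mask = 25
After iteration 7: n = 6, cur = 0, mask = 50
After iteration 8: n = 7, cur = 0, mask = 100
Loop ends.

Final answer: 100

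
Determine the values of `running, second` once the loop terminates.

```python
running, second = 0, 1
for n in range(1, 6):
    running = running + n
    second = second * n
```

Let's trace through this code step by step.

Initialize: running = 0
Initialize: second = 1
Entering loop: for n in range(1, 6):
After iteration 1: n = 1, running = 1, second = 1
After iteration 2: n = 2, running = 3, second = 2
After iteration 3: n = 3, running = 6, second = 6
After iteration 4: n = 4, running = 10, second = 24
After iteration 5: n = 5, running = 15, second = 120
Loop ends.

Final answer: 15, 120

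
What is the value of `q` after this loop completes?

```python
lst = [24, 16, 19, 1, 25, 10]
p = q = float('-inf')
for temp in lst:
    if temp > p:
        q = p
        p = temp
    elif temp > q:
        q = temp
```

Let's trace through this code step by step.

Initialize: lst = [24, 16, 19, 1, 25, 10]
Initialize: p = -inf
Initialize: q = -inf
Entering loop: for temp in lst:
After iteration 1: temp = 24, p = 24, q = -inf
After iteration 2: temp = 16, p = 24, q = 16
After iteration 3: temp = 19, p = 24, q = 19
After iteration 4: temp = 1, p = 24, q = 19
After iteration 5: temp = 25, p = 25, q = 24
After iteration 6: temp = 10, p = 25, q = 24
Loop ends.

Final answer: 24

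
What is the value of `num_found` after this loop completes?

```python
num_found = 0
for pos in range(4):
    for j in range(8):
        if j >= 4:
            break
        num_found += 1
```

Let's trace through this code step by step.

Initialize: num_found = 0
Entering loop: for pos in range(4):
After iteration 1: pos = 0, num_found = 4
After iteration 2: pos = 1, num_found = 8
After iteration 3: pos = 2, num_found = 12
After iteration 4: pos = 3, num_found = 16
Loop ends.

Final answer: 16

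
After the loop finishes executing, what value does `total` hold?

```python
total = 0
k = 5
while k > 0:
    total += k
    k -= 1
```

Let's trace through this code step by step.

Initialize: total = 0
Initialize: k = 5
Entering loop: while k > 0:
After iteration 1: total = 5, k = 4
After iteration 2: total = 9, k = 3
After iteration 3: total = 12, k = 2
After iteration 4: total = 14, k = 1
After iteration 5: total = 15, k = 0
Loop ends.

Final answer: 15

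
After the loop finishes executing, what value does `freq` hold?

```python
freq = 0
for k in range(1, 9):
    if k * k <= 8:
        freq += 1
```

Let's trace through this code step by step.

Initialize: freq = 0
Entering loop: for k in range(1, 9):
After iteration 1: k = 1, freq = 1
After iteration 2: k = 2, freq = 2
After iteration 3: k = 3, freq = 2
After iteration 4: k = 4, freq = 2
After iteration 5: k = 5, freq = 2
After iteration 6: k = 6, freq = 2
After iteration 7: k = 7, freq = 2
After iteration 8: k = 8, freq = 2
Loop ends.

Final answer: 2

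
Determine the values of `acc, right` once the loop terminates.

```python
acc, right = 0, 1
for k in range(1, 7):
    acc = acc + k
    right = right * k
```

Let's trace through this code step by step.

Initialize: acc = 0
Initialize: right = 1
Entering loop: for k in range(1, 7):
After iteration 1: k = 1, acc = 1, right = 1
After iteration 2: k = 2, acc = 3, right = 2
After iteration 3: k = 3, acc = 6, right = 6
After iteration 4: k = 4, acc = 10, right = 24
After iteration 5: k = 5, acc = 15, right = 120
After iteration 6: k = 6, acc = 21, right = 720
Loop ends.

Final answer: 21, 720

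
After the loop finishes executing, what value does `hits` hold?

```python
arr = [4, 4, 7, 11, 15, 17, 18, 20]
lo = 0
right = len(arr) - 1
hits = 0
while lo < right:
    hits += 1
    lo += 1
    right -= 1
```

Let's trace through this code step by step.

Initialize: arr = [4, 4, 7, 11, 15, 17, 18, 20]
Initialize: lo = 0
Initialize: right = 7
Initialize: hits = 0
Entering loop: while lo < right:
After iteration 1: lo = 1, right = 6, hits = 1
After iteration 2: lo = 2, right = 5, hits = 2
After iteration 3: lo = 3, right = 4, hits = 3
After iteration 4: lo = 4, right = 3, hits = 4
Loop ends.

Final answer: 4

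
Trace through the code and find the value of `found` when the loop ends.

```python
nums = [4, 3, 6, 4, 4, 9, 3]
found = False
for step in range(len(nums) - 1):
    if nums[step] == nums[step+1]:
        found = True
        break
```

Let's trace through this code step by step.

Initialize: nums = [4, 3, 6, 4, 4, 9, 3]
Initialize: found = False
Entering loop: for step in range(len(nums) - 1):
After iteration 1: step = 0, found = False
After iteration 2: step = 1, found = False
After iteration 3: step = 2, found = False
After iteration 4: step = 3, found = True
Loop ends.

Final answer: True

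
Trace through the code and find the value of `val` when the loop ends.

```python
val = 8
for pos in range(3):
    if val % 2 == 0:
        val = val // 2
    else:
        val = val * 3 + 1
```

Let's trace through this code step by step.

Initialize: val = 8
Entering loop: for pos in range(3):
After iteration 1: pos = 0, val = 4
After iteration 2: pos = 1, val = 2
After iteration 3: pos = 2, val = 1
Loop ends.

Final answer: 1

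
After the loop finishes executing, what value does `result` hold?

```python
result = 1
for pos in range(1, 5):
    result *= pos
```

Let's trace through this code step by step.

Initialize: result = 1
Entering loop: for pos in range(1, 5):
After iteration 1: pos = 1, result = 1
After iteration 2: pos = 2, result = 2
After iteration 3: pos = 3, result = 6
After iteration 4: pos = 4, result = 24
Loop ends.

Final answer: 24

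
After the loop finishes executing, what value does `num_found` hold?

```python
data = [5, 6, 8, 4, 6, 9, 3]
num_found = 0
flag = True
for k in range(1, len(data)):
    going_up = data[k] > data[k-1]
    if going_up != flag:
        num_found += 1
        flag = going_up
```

Let's trace through this code step by step.

Initialize: data = [5, 6, 8, 4, 6, 9, 3]
Initialize: num_found = 0
Initialize: flag = True
Entering loop: for k in range(1, len(data)):
After iteration 1: k = 1, num_found = 0, flag = True, going_up = True
After iteration 2: k = 2, num_found = 0, flag = True, going_up = True
After iteration 3: k = 3, num_found = 1, flag = False, going_up = False
After iteration 4: k = 4, num_found = 2, flag = True, going_up = True
After iteration 5: k = 5, num_found = 2, flag = True, going_up = True
After iteration 6: k = 6, num_found = 3, flag = False, going_up = False
Loop ends.

Final answer: 3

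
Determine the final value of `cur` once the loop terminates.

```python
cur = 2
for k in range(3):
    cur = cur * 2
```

Let's trace through this code step by step.

Initialize: cur = 2
Entering loop: for k in range(3):
After iteration 1: k = 0, cur = 4
After iteration 2: k = 1, cur = 8
After iteration 3: k = 2, cur = 16
Loop ends.

Final answer: 16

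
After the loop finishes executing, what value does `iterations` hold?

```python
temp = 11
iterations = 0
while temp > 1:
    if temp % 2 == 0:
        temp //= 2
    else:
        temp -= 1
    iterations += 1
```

Let's trace through this code step by step.

Initialize: temp = 11
Initialize: iterations = 0
Entering loop: while temp > 1:
After iteration 1: temp = 10, iterations = 1
After iteration 2: temp = 5, iterations = 2
After iteration 3: temp = 4, iterations = 3
After iteration 4: temp = 2, iterations = 4
After iteration 5: temp = 1, iterations = 5
Loop ends.

Final answer: 5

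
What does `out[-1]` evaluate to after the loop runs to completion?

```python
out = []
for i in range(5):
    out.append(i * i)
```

Let's trace through this code step by step.

Initialize: out = []
Entering loop: for i in range(5):
After iteration 1: i = 0, out = [0]
After iteration 2: i = 1, out = [0, 1]
After iteration 3: i = 2, out = [0, 1, 4]
After iteration 4: i = 3, out = [0, 1, 4, 9]
After iteration 5: i = 4, out = [0, 1, 4, 9, 16]
Loop ends.
out[-1] = 16

Final answer: 16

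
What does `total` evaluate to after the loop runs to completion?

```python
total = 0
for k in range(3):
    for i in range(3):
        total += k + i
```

Let's trace through this code step by step.

Initialize: total = 0
Entering loop: for k in range(3):
After iteration 1: k = 0, total = 3
After iteration 2: k = 1, total = 9
After iteration 3: k = 2, total = 18
Loop ends.

Final answer: 18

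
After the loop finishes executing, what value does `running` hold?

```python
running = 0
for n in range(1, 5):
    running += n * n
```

Let's trace through this code step by step.

Initialize: running = 0
Entering loop: for n in range(1, 5):
After iteration 1: n = 1, running = 1
After iteration 2: n = 2, running = 5
After iteration 3: n = 3, running = 14
After iteration 4: n = 4, running = 30
Loop ends.

Final answer: 30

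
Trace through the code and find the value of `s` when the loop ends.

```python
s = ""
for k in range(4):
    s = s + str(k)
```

Let's trace through this code step by step.

Initialize: s = ''
Entering loop: for k in range(4):
After iteration 1: k = 0, s = '0'
After iteration 2: k = 1, s = '01'
After iteration 3: k = 2, s = '012'
After iteration 4: k = 3, s = '0123'
Loop ends.

Final answer: '0123'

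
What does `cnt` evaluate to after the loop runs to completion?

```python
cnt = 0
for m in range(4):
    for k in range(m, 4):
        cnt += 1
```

Let's trace through this code step by step.

Initialize: cnt = 0
Entering loop: for m in range(4):
After iteration 1: m = 0, cnt = 4
After iteration 2: m = 1, cnt = 7
After iteration 3: m = 2, cnt = 9
After iteration 4: m = 3, cnt = 10
Loop ends.

Final answer: 10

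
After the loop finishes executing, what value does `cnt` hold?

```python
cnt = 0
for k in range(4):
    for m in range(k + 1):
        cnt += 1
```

Let's trace through this code step by step.

Initialize: cnt = 0
Entering loop: for k in range(4):
After iteration 1: k = 0, cnt = 1, m = 0
After iteration 2: k = 1, cnt = 3, m = 1
After iteration 3: k = 2, cnt = 6, m = 2
After iteration 4: k = 3, cnt = 10, m = 3
Loop ends.

Final answer: 10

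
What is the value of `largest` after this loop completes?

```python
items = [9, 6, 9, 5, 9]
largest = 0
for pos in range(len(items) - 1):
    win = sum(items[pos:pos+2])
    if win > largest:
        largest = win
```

Let's trace through this code step by step.

Initialize: items = [9, 6, 9, 5, 9]
Initialize: largest = 0
Entering loop: for pos in range(len(items) - 1):
After iteration 1: pos = 0, largest = 15, win = 15
After iteration 2: pos = 1, largest = 15, win = 15
After iteration 3: pos = 2, largest = 15, win = 14
After iteration 4: pos = 3, largest = 15, win = 14
Loop ends.

Final answer: 15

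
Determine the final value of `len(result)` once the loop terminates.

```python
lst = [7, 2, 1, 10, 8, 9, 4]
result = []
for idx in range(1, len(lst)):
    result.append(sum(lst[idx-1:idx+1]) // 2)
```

Let's trace through this code step by step.

Initialize: lst = [7, 2, 1, 10, 8, 9, 4]
Initialize: result = []
Entering loop: for idx in range(1, len(lst)):
After iteration 1: idx = 1, result = [4]
After iteration 2: idx = 2, result = [4, 1]
After iteration 3: idx = 3, result = [4, 1, 5]
After iteration 4: idx = 4, result = [4, 1, 5, 9]
After iteration 5: idx = 5, result = [4, 1, 5, 9, 8]
After iteration 6: idx = 6, result = [4, 1, 5, 9, 8, 6]
Loop ends.
len(result) = 6

Final answer: 6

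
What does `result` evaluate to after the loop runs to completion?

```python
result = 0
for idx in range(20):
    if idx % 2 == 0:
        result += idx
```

Let's trace through this code step by step.

Initialize: result = 0
Entering loop: for idx in range(20):
After iteration 1: idx = 0, result = 0
After iteration 2: idx = 1, result = 0
After iteration 3: idx = 2, result = 2
After iteration 4: idx = 3, result = 2
After iteration 5: idx = 4, result = 6
After iteration 6: idx = 5, result = 6
After iteration 7: idx = 6, result = 12
After iteration 8: idx = 7, result = 12
After iteration 9: idx = 8, result = 20
After iteration 10: idx = 9, result = 20
After iteration 11: idx = 10, result = 30
After iteration 12: idx = 11, result = 30
After iteration 13: idx = 12, result = 42
After iteration 14: idx = 13, result = 42
After iteration 15: idx = 14, result = 56
After iteration 16: idx = 15, result = 56
After iteration 17: idx = 16, result = 72
After iteration 18: idx = 17, result = 72
After iteration 19: idx = 18, result = 90
After iteration 20: idx = 19, result = 90
Loop ends.

Final answer: 90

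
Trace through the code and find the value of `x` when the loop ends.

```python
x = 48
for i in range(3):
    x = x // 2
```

Let's trace through this code step by step.

Initialize: x = 48
Entering loop: for i in range(3):
After iteration 1: i = 0, x = 24
After iteration 2: i = 1, x = 12
After iteration 3: i = 2, x = 6
Loop ends.

Final answer: 6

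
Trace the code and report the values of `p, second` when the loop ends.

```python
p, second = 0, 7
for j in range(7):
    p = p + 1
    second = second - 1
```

Let's trace through this code step by step.

Initialize: p = 0
Initialize: second = 7
Entering loop: for j in range(7):
After iteration 1: j = 0, p = 1, second = 6
After iteration 2: j = 1, p = 2, second = 5
After iteration 3: j = 2, p = 3, second = 4
After iteration 4: j = 3, p = 4, second = 3
After iteration 5: j = 4, p = 5, second = 2
After iteration 6: j = 5, p = 6, second = 1
After iteration 7: j = 6, p = 7, second = 0
Loop ends.

Final answer: 7, 0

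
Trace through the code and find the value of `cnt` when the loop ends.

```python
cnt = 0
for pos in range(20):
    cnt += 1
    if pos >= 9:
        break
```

Let's trace through this code step by step.

Initialize: cnt = 0
Entering loop: for pos in range(20):
After iteration 1: pos = 0, cnt = 1
After iteration 2: pos = 1, cnt = 2
After iteration 3: pos = 2, cnt = 3
After iteration 4: pos = 3, cnt = 4
After iteration 5: pos = 4, cnt = 5
After iteration 6: pos = 5, cnt = 6
After iteration 7: pos = 6, cnt = 7
After iteration 8: pos = 7, cnt = 8
After iteration 9: pos = 8, cnt = 9
After iteration 10: pos = 9, cnt = 10
Loop ends.

Final answer: 10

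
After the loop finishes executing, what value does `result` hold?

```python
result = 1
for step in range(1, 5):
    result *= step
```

Let's trace through this code step by step.

Initialize: result = 1
Entering loop: for step in range(1, 5):
After iteration 1: step = 1, result = 1
After iteration 2: step = 2, result = 2
After iteration 3: step = 3, result = 6
After iteration 4: step = 4, result = 24
Loop ends.

Final answer: 24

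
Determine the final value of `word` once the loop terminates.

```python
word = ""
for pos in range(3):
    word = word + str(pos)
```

Let's trace through this code step by step.

Initialize: word = ''
Entering loop: for pos in range(3):
After iteration 1: pos = 0, word = '0'
After iteration 2: pos = 1, word = '01'
After iteration 3: pos = 2, word = '012'
Loop ends.

Final answer: '012'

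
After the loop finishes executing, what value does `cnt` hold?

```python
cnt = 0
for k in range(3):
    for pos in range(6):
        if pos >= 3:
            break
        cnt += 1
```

Let's trace through this code step by step.

Initialize: cnt = 0
Entering loop: for k in range(3):
After iteration 1: k = 0, cnt = 3
After iteration 2: k = 1, cnt = 6
After iteration 3: k = 2, cnt = 9
Loop ends.

Final answer: 9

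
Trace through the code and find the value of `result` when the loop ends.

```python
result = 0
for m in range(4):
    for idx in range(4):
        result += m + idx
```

Let's trace through this code step by step.

Initialize: result = 0
Entering loop: for m in range(4):
After iteration 1: m = 0, result = 6
After iteration 2: m = 1, result = 16
After iteration 3: m = 2, result = 30
After iteration 4: m = 3, result = 48
Loop ends.

Final answer: 48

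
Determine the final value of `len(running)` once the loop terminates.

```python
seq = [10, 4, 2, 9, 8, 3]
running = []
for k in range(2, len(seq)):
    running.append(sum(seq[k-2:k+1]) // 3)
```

Let's trace through this code step by step.

Initialize: seq = [10, 4, 2, 9, 8, 3]
Initialize: running = []
Entering loop: for k in range(2, len(seq)):
After iteration 1: k = 2, running = [5]
After iteration 2: k = 3, running = [5, 5]
After iteration 3: k = 4, running = [5, 5, 6]
After iteration 4: k = 5, running = [5, 5, 6, 6]
Loop ends.
len(running) = 4

Final answer: 4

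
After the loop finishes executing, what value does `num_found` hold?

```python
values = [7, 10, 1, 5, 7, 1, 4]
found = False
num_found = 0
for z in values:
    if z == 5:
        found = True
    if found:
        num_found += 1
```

Let's trace through this code step by step.

Initialize: values = [7, 10, 1, 5, 7, 1, 4]
Initialize: found = False
Initialize: num_found = 0
Entering loop: for z in values:
After iteration 1: z = 7, found = False, num_found = 0
After iteration 2: z = 10, found = False, num_found = 0
After iteration 3: z = 1, found = False, num_found = 0
After iteration 4: z = 5, found = True, num_found = 1
After iteration 5: z = 7, found = True, num_found = 2
After iteration 6: z = 1, found = True, num_found = 3
After iteration 7: z = 4, found = True, num_found = 4
Loop ends.

Final answer: 4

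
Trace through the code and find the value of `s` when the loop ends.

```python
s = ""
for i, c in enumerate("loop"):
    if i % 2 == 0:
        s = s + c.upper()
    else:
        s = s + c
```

Let's trace through this code step by step.

Initialize: s = ''
Entering loop: for i, c in enumerate("loop"):
After iteration 1: i = 0, c = 'l', s = 'L'
After iteration 2: i = 1, c = 'o', s = 'Lo'
After iteration 3: i = 2, c = 'o', s = 'LoO'
After iteration 4: i = 3, c = 'p', s = 'LoOp'
Loop ends.

Final answer: 'LoOp'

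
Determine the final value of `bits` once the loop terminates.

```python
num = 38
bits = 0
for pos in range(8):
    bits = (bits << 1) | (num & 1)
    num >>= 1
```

Let's trace through this code step by step.

Initialize: num = 38
Initialize: bits = 0
Entering loop: for pos in range(8):
After iteration 1: pos = 0, num = 19, bits = 0
After iteration 2: pos = 1, num = 9, bits = 1
After iteration 3: pos = 2, num = 4, bits = 3
After iteration 4: pos = 3, num = 2, bits = 6
After iteration 5: pos = 4, num = 1, bits = 12
After iteration 6: pos = 5, num = 0, bits = 25
After iteration 7: pos = 6, num = 0, bits = 50
After iteration 8: pos = 7, num = 0, bits = 100
Loop ends.

Final answer: 100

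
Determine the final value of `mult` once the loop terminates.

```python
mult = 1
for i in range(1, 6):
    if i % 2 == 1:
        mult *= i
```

Let's trace through this code step by step.

Initialize: mult = 1
Entering loop: for i in range(1, 6):
After iteration 1: i = 1, mult = 1
After iteration 2: i = 2, mult = 1
After iteration 3: i = 3, mult = 3
After iteration 4: i = 4, mult = 3
After iteration 5: i = 5, mult = 15
Loop ends.

Final answer: 15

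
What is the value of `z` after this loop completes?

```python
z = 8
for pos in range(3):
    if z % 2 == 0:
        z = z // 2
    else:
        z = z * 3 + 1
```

Let's trace through this code step by step.

Initialize: z = 8
Entering loop: for pos in range(3):
After iteration 1: pos = 0, z = 4
After iteration 2: pos = 1, z = 2
After iteration 3: pos = 2, z = 1
Loop ends.

Final answer: 1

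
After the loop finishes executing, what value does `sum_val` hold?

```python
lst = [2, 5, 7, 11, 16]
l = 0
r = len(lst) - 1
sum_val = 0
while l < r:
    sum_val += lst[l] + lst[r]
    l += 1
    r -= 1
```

Let's trace through this code step by step.

Initialize: lst = [2, 5, 7, 11, 16]
Initialize: l = 0
Initialize: r = 4
Initialize: sum_val = 0
Entering loop: while l < r:
After iteration 1: l = 1, r = 3, sum_val = 18
After iteration 2: l = 2, r = 2, sum_val = 34
Loop ends.

Final answer: 34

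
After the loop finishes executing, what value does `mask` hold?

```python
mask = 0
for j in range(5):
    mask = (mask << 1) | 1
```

Let's trace through this code step by step.

Initialize: mask = 0
Entering loop: for j in range(5):
After iteration 1: j = 0, mask = 1
After iteration 2: j = 1, mask = 3
After iteration 3: j = 2, mask = 7
After iteration 4: j = 3, mask = 15
After iteration 5: j = 4, mask = 31
Loop ends.

Final answer: 31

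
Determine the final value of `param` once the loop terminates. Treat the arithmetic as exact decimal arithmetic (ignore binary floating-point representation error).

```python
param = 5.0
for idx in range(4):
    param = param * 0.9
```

Let's trace through this code step by step.

Initialize: param = 5.0
Entering loop: for idx in range(4):
After iteration 1: idx = 0, param = 4.5
After iteration 2: idx = 1, param = 4.05
After iteration 3: idx = 2, param = 3.645
After iteration 4: idx = 3, param = 3.2805
Loop ends.

Final answer: 3.2805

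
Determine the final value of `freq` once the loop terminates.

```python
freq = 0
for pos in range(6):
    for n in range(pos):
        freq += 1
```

Let's trace through this code step by step.

Initialize: freq = 0
Entering loop: for pos in range(6):
After iteration 1: pos = 0, freq = 0
After iteration 2: pos = 1, freq = 1, n = 0
After iteration 3: pos = 2, freq = 3, n = 1
After iteration 4: pos = 3, freq = 6, n = 2
After iteration 5: pos = 4, freq = 10, n = 3
After iteration 6: pos = 5, freq = 15, n = 4
Loop ends.

Final answer: 15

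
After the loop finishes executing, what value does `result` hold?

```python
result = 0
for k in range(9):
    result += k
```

Let's trace through this code step by step.

Initialize: result = 0
Entering loop: for k in range(9):
After iteration 1: k = 0, result = 0
After iteration 2: k = 1, result = 1
After iteration 3: k = 2, result = 3
After iteration 4: k = 3, result = 6
After iteration 5: k = 4, result = 10
After iteration 6: k = 5, result = 15
After iteration 7: k = 6, result = 21
After iteration 8: k = 7, result = 28
After iteration 9: k = 8, result = 36
Loop ends.

Final answer: 36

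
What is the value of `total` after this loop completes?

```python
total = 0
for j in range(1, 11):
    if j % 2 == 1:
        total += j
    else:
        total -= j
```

Let's trace through this code step by step.

Initialize: total = 0
Entering loop: for j in range(1, 11):
After iteration 1: j = 1, total = 1
After iteration 2: j = 2, total = -1
After iteration 3: j = 3, total = 2
After iteration 4: j = 4, total = -2
After iteration 5: j = 5, total = 3
After iteration 6: j = 6, total = -3
After iteration 7: j = 7, total = 4
After iteration 8: j = 8, total = -4
After iteration 9: j = 9, total = 5
After iteration 10: j = 10, total = -5
Loop ends.

Final answer: -5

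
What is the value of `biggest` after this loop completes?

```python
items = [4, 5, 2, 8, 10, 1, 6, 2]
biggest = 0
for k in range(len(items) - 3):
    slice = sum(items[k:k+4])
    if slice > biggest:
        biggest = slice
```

Let's trace through this code step by step.

Initialize: items = [4, 5, 2, 8, 10, 1, 6, 2]
Initialize: biggest = 0
Entering loop: for k in range(len(items) - 3):
After iteration 1: k = 0, biggest = 19, slice = 19
After iteration 2: k = 1, biggest = 25, slice = 25
After iteration 3: k = 2, biggest = 25, slice = 21
After iteration 4: k = 3, biggest = 25, slice = 25
After iteration 5: k = 4, biggest = 25, slice = 19
Loop ends.

Final answer: 25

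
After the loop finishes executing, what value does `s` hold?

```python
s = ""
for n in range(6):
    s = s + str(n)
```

Let's trace through this code step by step.

Initialize: s = ''
Entering loop: for n in range(6):
After iteration 1: n = 0, s = '0'
After iteration 2: n = 1, s = '01'
After iteration 3: n = 2, s = '012'
After iteration 4: n = 3, s = '0123'
After iteration 5: n = 4, s = '01234'
After iteration 6: n = 5, s = '012345'
Loop ends.

Final answer: '012345'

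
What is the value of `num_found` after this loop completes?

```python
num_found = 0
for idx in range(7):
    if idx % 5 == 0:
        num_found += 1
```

Let's trace through this code step by step.

Initialize: num_found = 0
Entering loop: for idx in range(7):
After iteration 1: idx = 0, num_found = 1
After iteration 2: idx = 1, num_found = 1
After iteration 3: idx = 2, num_found = 1
After iteration 4: idx = 3, num_found = 1
After iteration 5: idx = 4, num_found = 1
After iteration 6: idx = 5, num_found = 2
After iteration 7: idx = 6, num_found = 2
Loop ends.

Final answer: 2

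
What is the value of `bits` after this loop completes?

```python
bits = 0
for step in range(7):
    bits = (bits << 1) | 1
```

Let's trace through this code step by step.

Initialize: bits = 0
Entering loop: for step in range(7):
After iteration 1: step = 0, bits = 1
After iteration 2: step = 1, bits = 3
After iteration 3: step = 2, bits = 7
After iteration 4: step = 3, bits = 15
After iteration 5: step = 4, bits = 31
After iteration 6: step = 5, bits = 63
After iteration 7: step = 6, bits = 127
Loop ends.

Final answer: 127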